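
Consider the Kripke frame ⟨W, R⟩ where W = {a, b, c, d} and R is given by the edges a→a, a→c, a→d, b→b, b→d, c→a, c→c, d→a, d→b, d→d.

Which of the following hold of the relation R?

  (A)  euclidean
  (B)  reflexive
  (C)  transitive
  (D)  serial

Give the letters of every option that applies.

B, D

(A) not euclidean: a R c and a R d but not c R d.
(B) reflexive: each world relates to itself.
(C) not transitive: a R d and d R b but not a R b.
(D) serial: every world has an R-successor.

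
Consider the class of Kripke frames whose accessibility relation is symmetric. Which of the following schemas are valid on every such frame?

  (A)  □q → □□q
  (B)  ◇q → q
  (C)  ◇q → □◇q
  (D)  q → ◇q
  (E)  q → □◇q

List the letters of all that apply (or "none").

E

(A) □q → □□q is axiom 4, which corresponds to transitivity. Such an R need not be transitive — not valid.
(B) ◇q → q is valid only on frames where every R-edge is a self-loop. Such an R need not be a subset of the identity — not valid.
(C) ◇q → □◇q is axiom 5; it is valid on a frame exactly when R is euclidean. Such an R need not be euclidean, so not valid.
(D) q → ◇q is the dual of axiom T; it is valid on a frame exactly when R is reflexive. Such an R need not be reflexive, so not valid.
(E) q → □◇q is axiom B; it is valid on a frame exactly when R is symmetric. Every such R is symmetric, so valid.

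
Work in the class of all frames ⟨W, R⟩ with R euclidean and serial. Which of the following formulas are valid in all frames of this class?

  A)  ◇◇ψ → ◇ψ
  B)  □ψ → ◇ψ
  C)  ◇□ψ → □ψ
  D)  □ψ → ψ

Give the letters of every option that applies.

(A) ◇◇ψ → ◇ψ is the dual of axiom 4, which corresponds to transitivity. Such an R need not be transitive — not valid.
(B) □ψ → ◇ψ (axiom D) characterises the serial frames. Every such R is serial — valid.
(C) ◇□ψ → □ψ is the dual of axiom 5; it is valid on a frame exactly when R is euclidean. Every such R is euclidean, so valid.
(D) axiom T: valid iff R is reflexive. Such an R need not be reflexive — not valid.

B, C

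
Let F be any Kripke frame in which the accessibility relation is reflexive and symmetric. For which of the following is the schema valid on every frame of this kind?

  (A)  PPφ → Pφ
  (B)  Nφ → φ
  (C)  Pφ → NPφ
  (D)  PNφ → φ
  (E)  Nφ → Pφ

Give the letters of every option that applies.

B, D, E

Reflexive relations are serial.
(A) the dual of axiom 4: valid iff R is transitive. Such an R need not be transitive — not valid.
(B) Nφ → φ (axiom T) characterises the reflexive frames. Every such R is reflexive — valid.
(C) Pφ → NPφ is axiom 5, which corresponds to the euclidean property. Such an R need not be euclidean — not valid.
(D) the dual of axiom B: valid iff R is symmetric. Every such R is symmetric — valid.
(E) Nφ → Pφ is axiom D; it is valid on a frame exactly when R is serial. Every such R is serial, so valid.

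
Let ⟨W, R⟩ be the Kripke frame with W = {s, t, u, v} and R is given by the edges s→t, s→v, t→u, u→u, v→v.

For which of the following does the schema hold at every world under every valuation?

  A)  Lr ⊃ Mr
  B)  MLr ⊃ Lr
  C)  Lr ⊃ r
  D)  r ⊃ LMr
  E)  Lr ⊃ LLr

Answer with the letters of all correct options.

A

R is not reflexive: not s R s.
R is not symmetric: s R t but not t R s.
R is not transitive: s R t and t R u but not s R u.
R is not euclidean: s R t and s R v but not t R v.
R is serial: every world has an R-successor.
(A) Lr ⊃ Mr is axiom D, which corresponds to seriality. R is serial — valid.
(B) MLr ⊃ Lr (the dual of axiom 5) characterises the euclidean frames. R is not euclidean — not valid.
(C) axiom T: valid iff R is reflexive. R is not reflexive — not valid.
(D) r ⊃ LMr is axiom B, which corresponds to symmetry. R is not symmetric — not valid.
(E) Lr ⊃ LLr is axiom 4; it is valid on a frame exactly when R is transitive. R is not transitive, so not valid.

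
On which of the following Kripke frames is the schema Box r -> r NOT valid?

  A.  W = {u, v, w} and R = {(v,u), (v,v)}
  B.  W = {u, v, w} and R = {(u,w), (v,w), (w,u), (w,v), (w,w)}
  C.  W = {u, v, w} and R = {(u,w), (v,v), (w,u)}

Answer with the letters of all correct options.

A, B, C

The schema Box r -> r is axiom T; it is valid on a frame iff R is reflexive.
(A) R is not reflexive (not u R u), so the schema fails here.
(B) R is not reflexive (not u R u), so the schema fails here.
(C) R is not reflexive (not u R u), so the schema fails here.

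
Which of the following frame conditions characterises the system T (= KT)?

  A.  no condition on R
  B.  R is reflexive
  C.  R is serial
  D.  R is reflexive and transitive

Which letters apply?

B

(A) this class determines K, not T (= KT).
(B) T (= KT) is sound and complete for exactly this class.
(C) this class determines D, not T (= KT).
(D) this class determines S4, not T (= KT).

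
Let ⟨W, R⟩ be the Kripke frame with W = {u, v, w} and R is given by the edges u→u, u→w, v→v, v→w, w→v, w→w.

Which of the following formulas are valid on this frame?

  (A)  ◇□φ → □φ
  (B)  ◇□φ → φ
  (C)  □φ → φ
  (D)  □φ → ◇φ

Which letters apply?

C, D

R is reflexive: each world relates to itself.
R is not symmetric: u R w but not w R u.
R is not euclidean: u R w and u R u but not w R u.
R is serial: every world has an R-successor.
(A) ◇□φ → □φ is the dual of axiom 5; it is valid on a frame exactly when R is euclidean. R is not euclidean, so not valid.
(B) ◇□φ → φ is the dual of axiom B; it is valid on a frame exactly when R is symmetric. R is not symmetric, so not valid.
(C) □φ → φ is axiom T; it is valid on a frame exactly when R is reflexive. R is reflexive, so valid.
(D) axiom D: valid iff R is serial. R is serial — valid.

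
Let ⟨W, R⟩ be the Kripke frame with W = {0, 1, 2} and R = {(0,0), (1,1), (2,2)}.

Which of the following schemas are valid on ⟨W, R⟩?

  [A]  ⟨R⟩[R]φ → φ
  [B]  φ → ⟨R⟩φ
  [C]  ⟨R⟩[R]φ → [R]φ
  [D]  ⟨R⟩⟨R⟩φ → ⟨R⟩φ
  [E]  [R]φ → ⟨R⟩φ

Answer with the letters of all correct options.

R is reflexive: each world relates to itself.
R is symmetric: every R-edge is matched by its reverse.
R is transitive: R is closed under composition.
R is euclidean: any two R-successors of the same world are R-related.
R is serial: every world has an R-successor.
(A) the dual of axiom B: valid iff R is symmetric. R is symmetric — valid.
(B) φ → ⟨R⟩φ (the dual of axiom T) characterises the reflexive frames. R is reflexive — valid.
(C) ⟨R⟩[R]φ → [R]φ is the dual of axiom 5, which corresponds to the euclidean property. R is euclidean — valid.
(D) ⟨R⟩⟨R⟩φ → ⟨R⟩φ is the dual of axiom 4, which corresponds to transitivity. R is transitive — valid.
(E) [R]φ → ⟨R⟩φ is axiom D; it is valid on a frame exactly when R is serial. R is serial, so valid.

A, B, C, D, E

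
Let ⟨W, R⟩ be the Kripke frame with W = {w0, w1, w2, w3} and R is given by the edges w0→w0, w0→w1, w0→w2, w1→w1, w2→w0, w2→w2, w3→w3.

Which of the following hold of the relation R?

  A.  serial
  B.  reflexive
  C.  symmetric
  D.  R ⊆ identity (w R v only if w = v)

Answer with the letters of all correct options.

A, B

(A) serial: every world has an R-successor.
(B) reflexive: each world relates to itself.
(C) not symmetric: w0 R w1 but not w1 R w0.
(D) not ⊆ identity: w0 R w1 with w0 ≠ w1.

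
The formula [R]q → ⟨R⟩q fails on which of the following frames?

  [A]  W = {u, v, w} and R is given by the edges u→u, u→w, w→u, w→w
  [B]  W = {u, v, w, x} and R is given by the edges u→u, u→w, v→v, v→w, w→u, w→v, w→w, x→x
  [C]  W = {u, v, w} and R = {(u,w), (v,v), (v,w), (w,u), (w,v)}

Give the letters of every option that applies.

A

The schema [R]q → ⟨R⟩q is axiom D; it is valid on a frame iff R is serial.
(A) R is not serial (v has no R-successor), so the schema fails here.
(B) R is serial (every world has an R-successor), so the schema is valid here.
(C) R is serial (every world has an R-successor), so the schema is valid here.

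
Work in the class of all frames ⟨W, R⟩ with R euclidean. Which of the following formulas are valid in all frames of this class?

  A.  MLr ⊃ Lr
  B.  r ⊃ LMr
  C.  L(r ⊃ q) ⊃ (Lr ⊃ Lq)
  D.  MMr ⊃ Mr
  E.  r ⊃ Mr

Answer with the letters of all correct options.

(A) the dual of axiom 5: valid iff R is euclidean. Every such R is euclidean — valid.
(B) r ⊃ LMr is axiom B, which corresponds to symmetry. Such an R need not be symmetric — not valid.
(C) this is just K, valid on every normal frame.
(D) MMr ⊃ Mr is the dual of axiom 4, which corresponds to transitivity. Such an R need not be transitive — not valid.
(E) the dual of axiom T: valid iff R is reflexive. Such an R need not be reflexive — not valid.

A, C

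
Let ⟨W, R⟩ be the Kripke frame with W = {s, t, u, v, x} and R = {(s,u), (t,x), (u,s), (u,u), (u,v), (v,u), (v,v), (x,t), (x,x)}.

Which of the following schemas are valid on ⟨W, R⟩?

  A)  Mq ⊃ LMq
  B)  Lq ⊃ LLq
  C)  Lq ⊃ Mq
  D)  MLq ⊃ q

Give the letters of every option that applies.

R is symmetric: every R-edge is matched by its reverse.
R is not transitive: s R u and u R s but not s R s.
R is not euclidean: u R s and u R v but not s R v.
R is serial: every world has an R-successor.
(A) Mq ⊃ LMq is axiom 5; it is valid on a frame exactly when R is euclidean. R is not euclidean, so not valid.
(B) Lq ⊃ LLq (axiom 4) characterises the transitive frames. R is not transitive — not valid.
(C) axiom D: valid iff R is serial. R is serial — valid.
(D) the dual of axiom B: valid iff R is symmetric. R is symmetric — valid.

C, D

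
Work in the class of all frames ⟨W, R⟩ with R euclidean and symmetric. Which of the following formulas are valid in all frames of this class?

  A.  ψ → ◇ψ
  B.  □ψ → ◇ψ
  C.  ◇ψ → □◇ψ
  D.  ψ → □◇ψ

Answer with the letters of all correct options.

A symmetric euclidean relation is transitive (uRv and vRw give vRu by symmetry, then uRw by the euclidean condition, applied at v).
(A) ψ → ◇ψ is the dual of axiom T; it is valid on a frame exactly when R is reflexive. Such an R need not be reflexive, so not valid.
(B) □ψ → ◇ψ (axiom D) characterises the serial frames. Such an R need not be serial — not valid.
(C) ◇ψ → □◇ψ is axiom 5, which corresponds to the euclidean property. Every such R is euclidean — valid.
(D) ψ → □◇ψ is axiom B; it is valid on a frame exactly when R is symmetric. Every such R is symmetric, so valid.

C, D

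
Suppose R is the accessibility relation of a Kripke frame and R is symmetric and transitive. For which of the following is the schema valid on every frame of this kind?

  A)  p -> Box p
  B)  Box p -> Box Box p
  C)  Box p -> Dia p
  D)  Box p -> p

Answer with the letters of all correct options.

B

A symmetric transitive relation is euclidean (uRv and uRw give vRu by symmetry, then vRw by transitivity).
(A) p -> Box p (equivalent to ◇p→p) corresponds to R being a subset of the identity. Such an R need not be a subset of the identity, so not valid.
(B) axiom 4: valid iff R is transitive. Every such R is transitive — valid.
(C) Box p -> Dia p is axiom D, which corresponds to seriality. Such an R need not be serial — not valid.
(D) axiom T: valid iff R is reflexive. Such an R need not be reflexive — not valid.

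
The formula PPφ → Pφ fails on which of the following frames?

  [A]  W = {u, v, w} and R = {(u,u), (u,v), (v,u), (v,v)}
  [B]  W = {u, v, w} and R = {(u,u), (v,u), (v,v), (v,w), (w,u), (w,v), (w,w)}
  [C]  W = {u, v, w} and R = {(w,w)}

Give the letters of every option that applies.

none

The schema PPφ → Pφ is the dual of axiom 4; it is valid on a frame iff R is transitive.
(A) R is transitive (R is closed under composition), so the schema is valid here.
(B) R is transitive (R is closed under composition), so the schema is valid here.
(C) R is transitive (R is closed under composition), so the schema is valid here.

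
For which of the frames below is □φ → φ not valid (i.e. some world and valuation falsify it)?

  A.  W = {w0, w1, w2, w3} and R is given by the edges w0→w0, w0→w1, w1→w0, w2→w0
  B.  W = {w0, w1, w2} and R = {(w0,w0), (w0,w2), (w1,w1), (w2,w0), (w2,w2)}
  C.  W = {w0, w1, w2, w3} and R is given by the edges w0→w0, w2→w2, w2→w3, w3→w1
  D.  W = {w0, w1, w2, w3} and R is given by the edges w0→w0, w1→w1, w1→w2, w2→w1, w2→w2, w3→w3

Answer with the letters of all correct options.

The schema □φ → φ is axiom T; it is valid on a frame iff R is reflexive.
(A) R is not reflexive (not w1 R w1), so the schema fails here.
(B) R is reflexive (each world relates to itself), so the schema is valid here.
(C) R is not reflexive (not w1 R w1), so the schema fails here.
(D) R is reflexive (each world relates to itself), so the schema is valid here.

A, C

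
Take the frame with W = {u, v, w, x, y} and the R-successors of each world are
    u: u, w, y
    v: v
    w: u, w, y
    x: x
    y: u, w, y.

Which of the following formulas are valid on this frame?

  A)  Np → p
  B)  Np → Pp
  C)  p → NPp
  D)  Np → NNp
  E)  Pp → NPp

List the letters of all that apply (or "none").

R is reflexive: each world relates to itself.
R is symmetric: every R-edge is matched by its reverse.
R is transitive: R is closed under composition.
R is euclidean: any two R-successors of the same world are R-related.
R is serial: every world has an R-successor.
(A) Np → p (axiom T) characterises the reflexive frames. R is reflexive — valid.
(B) axiom D: valid iff R is serial. R is serial — valid.
(C) axiom B: valid iff R is symmetric. R is symmetric — valid.
(D) Np → NNp is axiom 4, which corresponds to transitivity. R is transitive — valid.
(E) Pp → NPp is axiom 5; it is valid on a frame exactly when R is euclidean. R is euclidean, so valid.

A, B, C, D, E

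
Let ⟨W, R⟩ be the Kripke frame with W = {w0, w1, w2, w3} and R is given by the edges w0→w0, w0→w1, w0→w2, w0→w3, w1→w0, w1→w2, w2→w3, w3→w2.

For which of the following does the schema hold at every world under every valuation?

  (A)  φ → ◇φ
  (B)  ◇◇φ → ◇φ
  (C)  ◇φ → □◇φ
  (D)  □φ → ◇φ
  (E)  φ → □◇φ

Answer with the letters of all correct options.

D

R is not reflexive: not w1 R w1.
R is not symmetric: w0 R w2 but not w2 R w0.
R is not transitive: w1 R w0 and w0 R w1 but not w1 R w1.
R is not euclidean: w0 R w1 and w0 R w3 but not w1 R w3.
R is serial: every world has an R-successor.
(A) φ → ◇φ is the dual of axiom T, which corresponds to reflexivity. R is not reflexive — not valid.
(B) ◇◇φ → ◇φ (the dual of axiom 4) characterises the transitive frames. R is not transitive — not valid.
(C) ◇φ → □◇φ (axiom 5) characterises the euclidean frames. R is not euclidean — not valid.
(D) □φ → ◇φ (axiom D) characterises the serial frames. R is serial — valid.
(E) axiom B: valid iff R is symmetric. R is not symmetric — not valid.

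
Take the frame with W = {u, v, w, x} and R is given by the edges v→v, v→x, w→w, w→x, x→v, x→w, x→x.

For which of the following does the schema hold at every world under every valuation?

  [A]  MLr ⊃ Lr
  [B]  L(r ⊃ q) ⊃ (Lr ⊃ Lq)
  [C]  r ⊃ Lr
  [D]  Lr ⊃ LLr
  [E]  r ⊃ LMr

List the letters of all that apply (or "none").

B, E

R is symmetric: every R-edge is matched by its reverse.
R is not transitive: v R x and x R w but not v R w.
R is not euclidean: x R v and x R w but not v R w.
R is not a subset of the identity: v R x with v ≠ x.
(A) MLr ⊃ Lr (the dual of axiom 5) characterises the euclidean frames. R is not euclidean — not valid.
(B) L(r ⊃ q) ⊃ (Lr ⊃ Lq) is the K axiom; it holds on all frames — valid.
(C) r ⊃ Lr is valid only on frames where every R-edge is a self-loop. Here R ⊄ identity — not valid.
(D) Lr ⊃ LLr (axiom 4) characterises the transitive frames. R is not transitive — not valid.
(E) r ⊃ LMr is axiom B; it is valid on a frame exactly when R is symmetric. R is symmetric, so valid.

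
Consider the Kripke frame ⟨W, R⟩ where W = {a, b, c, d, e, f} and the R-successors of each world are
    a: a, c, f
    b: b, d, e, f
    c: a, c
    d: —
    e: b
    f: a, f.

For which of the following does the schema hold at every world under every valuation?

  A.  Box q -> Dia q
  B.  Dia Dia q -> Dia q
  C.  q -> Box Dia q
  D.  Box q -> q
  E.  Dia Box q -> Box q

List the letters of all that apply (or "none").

none

R is not reflexive: not d R d.
R is not symmetric: b R d but not d R b.
R is not transitive: b R f and f R a but not b R a.
R is not euclidean: a R c and a R f but not c R f.
R is not serial: d has no R-successor.
(A) Box q -> Dia q (axiom D) characterises the serial frames. R is not serial — not valid.
(B) the dual of axiom 4: valid iff R is transitive. R is not transitive — not valid.
(C) q -> Box Dia q is axiom B; it is valid on a frame exactly when R is symmetric. R is not symmetric, so not valid.
(D) Box q -> q is axiom T, which corresponds to reflexivity. R is not reflexive — not valid.
(E) Dia Box q -> Box q is the dual of axiom 5; it is valid on a frame exactly when R is euclidean. R is not euclidean, so not valid.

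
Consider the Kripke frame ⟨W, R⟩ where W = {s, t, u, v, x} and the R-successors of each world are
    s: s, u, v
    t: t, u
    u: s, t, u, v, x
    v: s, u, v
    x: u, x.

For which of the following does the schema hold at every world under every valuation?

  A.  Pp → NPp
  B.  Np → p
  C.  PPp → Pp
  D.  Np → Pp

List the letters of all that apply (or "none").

B, D

R is reflexive: each world relates to itself.
R is not transitive: s R u and u R t but not s R t.
R is not euclidean: u R s and u R t but not s R t.
R is serial: every world has an R-successor.
(A) axiom 5: valid iff R is euclidean. R is not euclidean — not valid.
(B) Np → p is axiom T, which corresponds to reflexivity. R is reflexive — valid.
(C) PPp → Pp is the dual of axiom 4; it is valid on a frame exactly when R is transitive. R is not transitive, so not valid.
(D) axiom D: valid iff R is serial. R is serial — valid.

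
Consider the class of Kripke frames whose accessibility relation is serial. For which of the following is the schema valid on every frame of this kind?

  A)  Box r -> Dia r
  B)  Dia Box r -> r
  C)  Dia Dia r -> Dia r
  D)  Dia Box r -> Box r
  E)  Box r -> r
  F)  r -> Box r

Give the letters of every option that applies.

(A) axiom D: valid iff R is serial. Every such R is serial — valid.
(B) the dual of axiom B: valid iff R is symmetric. Such an R need not be symmetric — not valid.
(C) Dia Dia r -> Dia r is the dual of axiom 4, which corresponds to transitivity. Such an R need not be transitive — not valid.
(D) Dia Box r -> Box r is the dual of axiom 5, which corresponds to the euclidean property. Such an R need not be euclidean — not valid.
(E) axiom T: valid iff R is reflexive. Such an R need not be reflexive — not valid.
(F) r -> Box r is equivalent to ◇p→p; it holds exactly when R ⊆ identity. Such an R need not be a subset of the identity — not valid.

A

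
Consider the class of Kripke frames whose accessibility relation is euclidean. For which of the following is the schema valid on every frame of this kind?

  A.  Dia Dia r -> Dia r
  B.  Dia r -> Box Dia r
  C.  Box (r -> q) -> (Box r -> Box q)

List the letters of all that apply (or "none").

B, C

(A) Dia Dia r -> Dia r is the dual of axiom 4, which corresponds to transitivity. Such an R need not be transitive — not valid.
(B) axiom 5: valid iff R is euclidean. Every such R is euclidean — valid.
(C) Box (r -> q) -> (Box r -> Box q) is the K axiom; it holds on all frames — valid.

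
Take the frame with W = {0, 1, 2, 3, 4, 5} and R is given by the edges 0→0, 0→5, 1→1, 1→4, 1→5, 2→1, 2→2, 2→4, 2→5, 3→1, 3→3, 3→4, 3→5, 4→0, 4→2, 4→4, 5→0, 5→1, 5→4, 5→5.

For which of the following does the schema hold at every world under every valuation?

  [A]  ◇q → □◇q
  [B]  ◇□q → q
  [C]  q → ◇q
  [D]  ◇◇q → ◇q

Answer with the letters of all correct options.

C

R is reflexive: each world relates to itself.
R is not symmetric: 1 R 4 but not 4 R 1.
R is not transitive: 0 R 5 and 5 R 1 but not 0 R 1.
R is not euclidean: 1 R 4 and 1 R 1 but not 4 R 1.
(A) ◇q → □◇q is axiom 5, which corresponds to the euclidean property. R is not euclidean — not valid.
(B) ◇□q → q is the dual of axiom B; it is valid on a frame exactly when R is symmetric. R is not symmetric, so not valid.
(C) q → ◇q (the dual of axiom T) characterises the reflexive frames. R is reflexive — valid.
(D) ◇◇q → ◇q (the dual of axiom 4) characterises the transitive frames. R is not transitive — not valid.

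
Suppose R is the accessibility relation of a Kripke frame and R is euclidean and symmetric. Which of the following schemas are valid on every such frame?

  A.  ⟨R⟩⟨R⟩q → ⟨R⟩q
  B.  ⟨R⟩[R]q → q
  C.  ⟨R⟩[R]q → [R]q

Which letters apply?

A symmetric euclidean relation is transitive (uRv and vRw give vRu by symmetry, then uRw by the euclidean condition, applied at v).
(A) ⟨R⟩⟨R⟩q → ⟨R⟩q (the dual of axiom 4) characterises the transitive frames. Every such R is transitive — valid.
(B) ⟨R⟩[R]q → q (the dual of axiom B) characterises the symmetric frames. Every such R is symmetric — valid.
(C) ⟨R⟩[R]q → [R]q is the dual of axiom 5; it is valid on a frame exactly when R is euclidean. Every such R is euclidean, so valid.

A, B, C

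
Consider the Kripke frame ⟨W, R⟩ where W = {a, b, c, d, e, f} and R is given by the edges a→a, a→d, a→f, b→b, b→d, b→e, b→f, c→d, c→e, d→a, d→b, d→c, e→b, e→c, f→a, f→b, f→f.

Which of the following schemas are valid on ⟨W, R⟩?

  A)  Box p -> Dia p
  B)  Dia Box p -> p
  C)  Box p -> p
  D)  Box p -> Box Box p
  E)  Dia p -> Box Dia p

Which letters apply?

R is not reflexive: not c R c.
R is symmetric: every R-edge is matched by its reverse.
R is not transitive: a R d and d R b but not a R b.
R is not euclidean: a R d and a R f but not d R f.
R is serial: every world has an R-successor.
(A) axiom D: valid iff R is serial. R is serial — valid.
(B) Dia Box p -> p is the dual of axiom B, which corresponds to symmetry. R is symmetric — valid.
(C) Box p -> p is axiom T, which corresponds to reflexivity. R is not reflexive — not valid.
(D) axiom 4: valid iff R is transitive. R is not transitive — not valid.
(E) axiom 5: valid iff R is euclidean. R is not euclidean — not valid.

A, B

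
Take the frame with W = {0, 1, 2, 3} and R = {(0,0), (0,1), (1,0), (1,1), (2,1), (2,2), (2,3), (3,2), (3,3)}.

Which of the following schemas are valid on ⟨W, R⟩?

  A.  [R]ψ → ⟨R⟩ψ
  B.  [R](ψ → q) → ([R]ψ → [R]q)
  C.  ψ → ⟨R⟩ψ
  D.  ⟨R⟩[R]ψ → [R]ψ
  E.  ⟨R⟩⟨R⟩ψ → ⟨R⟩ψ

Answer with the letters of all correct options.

A, B, C

R is reflexive: each world relates to itself.
R is not transitive: 2 R 1 and 1 R 0 but not 2 R 0.
R is not euclidean: 2 R 1 and 2 R 2 but not 1 R 2.
R is serial: every world has an R-successor.
(A) [R]ψ → ⟨R⟩ψ is axiom D, which corresponds to seriality. R is serial — valid.
(B) [R](ψ → q) → ([R]ψ → [R]q) is axiom K, valid on every Kripke frame — valid.
(C) ψ → ⟨R⟩ψ is the dual of axiom T; it is valid on a frame exactly when R is reflexive. R is reflexive, so valid.
(D) ⟨R⟩[R]ψ → [R]ψ (the dual of axiom 5) characterises the euclidean frames. R is not euclidean — not valid.
(E) ⟨R⟩⟨R⟩ψ → ⟨R⟩ψ (the dual of axiom 4) characterises the transitive frames. R is not transitive — not valid.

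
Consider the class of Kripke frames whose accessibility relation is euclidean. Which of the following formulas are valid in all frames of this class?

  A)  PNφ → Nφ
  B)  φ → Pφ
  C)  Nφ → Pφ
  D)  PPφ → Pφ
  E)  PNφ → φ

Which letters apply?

A

(A) PNφ → Nφ (the dual of axiom 5) characterises the euclidean frames. Every such R is euclidean — valid.
(B) φ → Pφ is the dual of axiom T, which corresponds to reflexivity. Such an R need not be reflexive — not valid.
(C) axiom D: valid iff R is serial. Such an R need not be serial — not valid.
(D) the dual of axiom 4: valid iff R is transitive. Such an R need not be transitive — not valid.
(E) the dual of axiom B: valid iff R is symmetric. Such an R need not be symmetric — not valid.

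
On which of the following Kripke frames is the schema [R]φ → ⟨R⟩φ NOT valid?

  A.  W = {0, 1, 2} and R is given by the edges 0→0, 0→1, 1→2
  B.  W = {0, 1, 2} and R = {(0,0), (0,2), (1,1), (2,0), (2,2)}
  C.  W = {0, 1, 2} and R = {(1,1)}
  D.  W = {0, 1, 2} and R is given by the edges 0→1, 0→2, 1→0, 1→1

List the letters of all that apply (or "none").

A, C, D

The schema [R]φ → ⟨R⟩φ is axiom D; it is valid on a frame iff R is serial.
(A) R is not serial (2 has no R-successor), so the schema fails here.
(B) R is serial (every world has an R-successor), so the schema is valid here.
(C) R is not serial (0 has no R-successor), so the schema fails here.
(D) R is not serial (2 has no R-successor), so the schema fails here.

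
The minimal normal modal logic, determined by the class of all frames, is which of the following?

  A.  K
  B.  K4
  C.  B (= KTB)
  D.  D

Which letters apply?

(A) K is determined by exactly this class.
(B) K4 is determined by the class of transitive frames.
(C) B (= KTB) is determined by the class of reflexive and symmetric frames.
(D) D is determined by the class of serial frames.

A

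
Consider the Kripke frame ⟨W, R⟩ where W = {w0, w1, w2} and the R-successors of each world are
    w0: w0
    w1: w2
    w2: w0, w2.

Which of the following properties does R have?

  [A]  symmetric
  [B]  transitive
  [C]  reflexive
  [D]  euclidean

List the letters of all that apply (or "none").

none

(A) not symmetric: w1 R w2 but not w2 R w1.
(B) not transitive: w1 R w2 and w2 R w0 but not w1 R w0.
(C) not reflexive: not w1 R w1.
(D) not euclidean: w2 R w0 and w2 R w2 but not w0 R w2.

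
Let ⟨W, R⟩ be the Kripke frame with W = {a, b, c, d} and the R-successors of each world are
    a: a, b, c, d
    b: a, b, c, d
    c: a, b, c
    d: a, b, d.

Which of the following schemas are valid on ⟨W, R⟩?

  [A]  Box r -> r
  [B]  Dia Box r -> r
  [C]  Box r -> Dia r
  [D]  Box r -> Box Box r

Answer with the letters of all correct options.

A, B, C

R is reflexive: each world relates to itself.
R is symmetric: every R-edge is matched by its reverse.
R is not transitive: c R a and a R d but not c R d.
R is serial: every world has an R-successor.
(A) Box r -> r is axiom T, which corresponds to reflexivity. R is reflexive — valid.
(B) Dia Box r -> r (the dual of axiom B) characterises the symmetric frames. R is symmetric — valid.
(C) Box r -> Dia r is axiom D; it is valid on a frame exactly when R is serial. R is serial, so valid.
(D) Box r -> Box Box r is axiom 4, which corresponds to transitivity. R is not transitive — not valid.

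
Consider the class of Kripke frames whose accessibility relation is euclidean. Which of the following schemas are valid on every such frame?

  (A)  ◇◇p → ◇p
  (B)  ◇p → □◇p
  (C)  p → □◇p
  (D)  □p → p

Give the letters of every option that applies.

(A) ◇◇p → ◇p is the dual of axiom 4, which corresponds to transitivity. Such an R need not be transitive — not valid.
(B) ◇p → □◇p is axiom 5; it is valid on a frame exactly when R is euclidean. Every such R is euclidean, so valid.
(C) axiom B: valid iff R is symmetric. Such an R need not be symmetric — not valid.
(D) □p → p is axiom T, which corresponds to reflexivity. Such an R need not be reflexive — not valid.

B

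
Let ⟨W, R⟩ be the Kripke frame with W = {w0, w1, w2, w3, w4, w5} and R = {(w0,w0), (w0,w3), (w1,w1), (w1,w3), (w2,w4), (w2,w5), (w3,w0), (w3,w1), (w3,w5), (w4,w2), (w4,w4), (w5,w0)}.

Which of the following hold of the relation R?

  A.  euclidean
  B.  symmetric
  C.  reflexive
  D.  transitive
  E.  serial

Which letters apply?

E

(A) not euclidean: w2 R w4 and w2 R w5 but not w4 R w5.
(B) not symmetric: w2 R w5 but not w5 R w2.
(C) not reflexive: not w2 R w2.
(D) not transitive: w0 R w3 and w3 R w1 but not w0 R w1.
(E) serial: every world has an R-successor.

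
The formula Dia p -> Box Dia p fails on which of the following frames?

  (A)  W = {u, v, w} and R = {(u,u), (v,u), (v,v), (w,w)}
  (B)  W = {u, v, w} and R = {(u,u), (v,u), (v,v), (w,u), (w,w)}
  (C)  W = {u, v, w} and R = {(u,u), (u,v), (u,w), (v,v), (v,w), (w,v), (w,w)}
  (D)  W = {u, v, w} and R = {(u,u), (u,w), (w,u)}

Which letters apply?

A, B, C, D

The schema Dia p -> Box Dia p is axiom 5; it is valid on a frame iff R is euclidean.
(A) R is not euclidean (v R u and v R v but not u R v), so the schema fails here.
(B) R is not euclidean (v R u and v R v but not u R v), so the schema fails here.
(C) R is not euclidean (u R v and u R u but not v R u), so the schema fails here.
(D) R is not euclidean (u R w and u R w but not w R w), so the schema fails here.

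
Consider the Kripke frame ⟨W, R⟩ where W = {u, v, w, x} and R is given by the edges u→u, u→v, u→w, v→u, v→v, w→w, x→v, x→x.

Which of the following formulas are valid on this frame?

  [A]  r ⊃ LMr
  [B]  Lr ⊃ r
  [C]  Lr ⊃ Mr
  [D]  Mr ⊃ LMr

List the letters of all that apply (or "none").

B, C

R is reflexive: each world relates to itself.
R is not symmetric: u R w but not w R u.
R is not euclidean: u R v and u R w but not v R w.
R is serial: every world has an R-successor.
(A) r ⊃ LMr is axiom B, which corresponds to symmetry. R is not symmetric — not valid.
(B) axiom T: valid iff R is reflexive. R is reflexive — valid.
(C) Lr ⊃ Mr is axiom D, which corresponds to seriality. R is serial — valid.
(D) axiom 5: valid iff R is euclidean. R is not euclidean — not valid.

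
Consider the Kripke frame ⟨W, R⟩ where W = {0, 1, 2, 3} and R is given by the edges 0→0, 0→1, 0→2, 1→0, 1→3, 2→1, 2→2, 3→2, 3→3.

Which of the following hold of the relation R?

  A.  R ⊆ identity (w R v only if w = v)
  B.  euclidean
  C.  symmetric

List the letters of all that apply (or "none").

none

(A) not ⊆ identity: 0 R 1 with 0 ≠ 1.
(B) not euclidean: 0 R 1 and 0 R 2 but not 1 R 2.
(C) not symmetric: 0 R 2 but not 2 R 0.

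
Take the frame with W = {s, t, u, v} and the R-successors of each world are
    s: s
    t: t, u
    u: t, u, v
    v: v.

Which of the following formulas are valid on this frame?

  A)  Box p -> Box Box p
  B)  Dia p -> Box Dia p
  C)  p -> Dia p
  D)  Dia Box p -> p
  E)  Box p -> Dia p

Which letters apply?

R is reflexive: each world relates to itself.
R is not symmetric: u R v but not v R u.
R is not transitive: t R u and u R v but not t R v.
R is not euclidean: u R t and u R v but not t R v.
R is serial: every world has an R-successor.
(A) Box p -> Box Box p is axiom 4; it is valid on a frame exactly when R is transitive. R is not transitive, so not valid.
(B) Dia p -> Box Dia p is axiom 5; it is valid on a frame exactly when R is euclidean. R is not euclidean, so not valid.
(C) the dual of axiom T: valid iff R is reflexive. R is reflexive — valid.
(D) Dia Box p -> p is the dual of axiom B, which corresponds to symmetry. R is not symmetric — not valid.
(E) Box p -> Dia p (axiom D) characterises the serial frames. R is serial — valid.

C, E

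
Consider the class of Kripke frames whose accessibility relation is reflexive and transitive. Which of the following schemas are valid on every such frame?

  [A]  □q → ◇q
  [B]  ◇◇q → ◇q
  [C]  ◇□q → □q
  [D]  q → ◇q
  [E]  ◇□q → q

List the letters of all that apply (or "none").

Reflexive relations are serial.
(A) □q → ◇q (axiom D) characterises the serial frames. Every such R is serial — valid.
(B) ◇◇q → ◇q is the dual of axiom 4, which corresponds to transitivity. Every such R is transitive — valid.
(C) the dual of axiom 5: valid iff R is euclidean. Such an R need not be euclidean — not valid.
(D) q → ◇q is the dual of axiom T, which corresponds to reflexivity. Every such R is reflexive — valid.
(E) ◇□q → q is the dual of axiom B, which corresponds to symmetry. Such an R need not be symmetric — not valid.

A, B, D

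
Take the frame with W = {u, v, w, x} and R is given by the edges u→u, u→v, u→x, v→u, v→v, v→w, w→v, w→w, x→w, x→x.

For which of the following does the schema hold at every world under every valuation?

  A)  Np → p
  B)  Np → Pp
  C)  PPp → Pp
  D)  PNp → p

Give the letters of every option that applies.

A, B

R is reflexive: each world relates to itself.
R is not symmetric: u R x but not x R u.
R is not transitive: u R v and v R w but not u R w.
R is serial: every world has an R-successor.
(A) axiom T: valid iff R is reflexive. R is reflexive — valid.
(B) Np → Pp is axiom D, which corresponds to seriality. R is serial — valid.
(C) the dual of axiom 4: valid iff R is transitive. R is not transitive — not valid.
(D) PNp → p is the dual of axiom B, which corresponds to symmetry. R is not symmetric — not valid.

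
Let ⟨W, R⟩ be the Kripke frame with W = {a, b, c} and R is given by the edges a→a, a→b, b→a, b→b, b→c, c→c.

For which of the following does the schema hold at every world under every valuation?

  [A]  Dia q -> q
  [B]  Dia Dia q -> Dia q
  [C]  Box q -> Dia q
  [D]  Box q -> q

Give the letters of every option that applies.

C, D

R is reflexive: each world relates to itself.
R is not transitive: a R b and b R c but not a R c.
R is serial: every world has an R-successor.
R is not a subset of the identity: a R b with a ≠ b.
(A) Dia q -> q (the converse of T) corresponds to R being a subset of the identity. Here R ⊄ identity, so not valid.
(B) Dia Dia q -> Dia q (the dual of axiom 4) characterises the transitive frames. R is not transitive — not valid.
(C) Box q -> Dia q is axiom D, which corresponds to seriality. R is serial — valid.
(D) Box q -> q is axiom T; it is valid on a frame exactly when R is reflexive. R is reflexive, so valid.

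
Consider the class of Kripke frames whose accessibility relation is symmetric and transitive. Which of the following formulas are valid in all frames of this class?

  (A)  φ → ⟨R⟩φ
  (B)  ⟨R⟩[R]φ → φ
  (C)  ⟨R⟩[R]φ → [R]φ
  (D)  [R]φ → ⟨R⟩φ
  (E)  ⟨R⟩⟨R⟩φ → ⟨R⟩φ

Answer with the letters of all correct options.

B, C, E

A symmetric transitive relation is euclidean (uRv and uRw give vRu by symmetry, then vRw by transitivity).
(A) φ → ⟨R⟩φ is the dual of axiom T; it is valid on a frame exactly when R is reflexive. Such an R need not be reflexive, so not valid.
(B) ⟨R⟩[R]φ → φ is the dual of axiom B, which corresponds to symmetry. Every such R is symmetric — valid.
(C) ⟨R⟩[R]φ → [R]φ is the dual of axiom 5; it is valid on a frame exactly when R is euclidean. Every such R is euclidean, so valid.
(D) [R]φ → ⟨R⟩φ is axiom D; it is valid on a frame exactly when R is serial. Such an R need not be serial, so not valid.
(E) the dual of axiom 4: valid iff R is transitive. Every such R is transitive — valid.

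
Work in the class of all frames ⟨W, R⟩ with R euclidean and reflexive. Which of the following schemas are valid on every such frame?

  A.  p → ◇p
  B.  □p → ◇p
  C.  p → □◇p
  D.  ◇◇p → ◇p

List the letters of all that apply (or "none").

A reflexive euclidean relation is also symmetric (from wRw and wRv the euclidean condition gives vRw) and hence transitive; it is an equivalence relation.
(A) p → ◇p (the dual of axiom T) characterises the reflexive frames. Every such R is reflexive — valid.
(B) □p → ◇p is axiom D, which corresponds to seriality. Every such R is serial — valid.
(C) p → □◇p is axiom B, which corresponds to symmetry. Every such R is symmetric — valid.
(D) ◇◇p → ◇p is the dual of axiom 4, which corresponds to transitivity. Every such R is transitive — valid.

A, B, C, D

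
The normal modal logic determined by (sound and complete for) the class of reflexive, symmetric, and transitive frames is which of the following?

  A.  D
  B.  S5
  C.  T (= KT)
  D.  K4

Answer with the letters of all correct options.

B

(A) D is determined by the class of serial frames.
(B) S5 is determined by exactly this class.
(C) T (= KT) is determined by the class of reflexive frames.
(D) K4 is determined by the class of transitive frames.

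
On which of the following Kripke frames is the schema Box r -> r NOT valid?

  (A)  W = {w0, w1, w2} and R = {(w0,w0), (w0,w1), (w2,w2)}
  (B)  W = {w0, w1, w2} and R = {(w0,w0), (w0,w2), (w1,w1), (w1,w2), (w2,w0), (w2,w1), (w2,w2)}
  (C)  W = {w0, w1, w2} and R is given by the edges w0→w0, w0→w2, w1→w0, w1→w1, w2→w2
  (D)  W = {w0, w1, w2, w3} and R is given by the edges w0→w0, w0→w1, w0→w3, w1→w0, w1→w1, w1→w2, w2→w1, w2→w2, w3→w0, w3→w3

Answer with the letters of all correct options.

A

The schema Box r -> r is axiom T; it is valid on a frame iff R is reflexive.
(A) R is not reflexive (not w1 R w1), so the schema fails here.
(B) R is reflexive (each world relates to itself), so the schema is valid here.
(C) R is reflexive (each world relates to itself), so the schema is valid here.
(D) R is reflexive (each world relates to itself), so the schema is valid here.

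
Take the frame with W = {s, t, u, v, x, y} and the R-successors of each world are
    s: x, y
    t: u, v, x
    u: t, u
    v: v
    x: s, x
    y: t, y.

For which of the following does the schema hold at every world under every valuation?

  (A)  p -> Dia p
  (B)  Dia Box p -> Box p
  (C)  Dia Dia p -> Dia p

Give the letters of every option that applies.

none

R is not reflexive: not s R s.
R is not transitive: s R x and x R s but not s R s.
R is not euclidean: s R x and s R y but not x R y.
(A) p -> Dia p is the dual of axiom T; it is valid on a frame exactly when R is reflexive. R is not reflexive, so not valid.
(B) the dual of axiom 5: valid iff R is euclidean. R is not euclidean — not valid.
(C) the dual of axiom 4: valid iff R is transitive. R is not transitive — not valid.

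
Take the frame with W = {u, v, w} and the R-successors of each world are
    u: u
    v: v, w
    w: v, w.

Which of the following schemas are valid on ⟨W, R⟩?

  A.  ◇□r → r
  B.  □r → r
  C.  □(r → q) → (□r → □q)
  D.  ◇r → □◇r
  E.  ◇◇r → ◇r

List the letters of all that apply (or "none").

A, B, C, D, E

R is reflexive: each world relates to itself.
R is symmetric: every R-edge is matched by its reverse.
R is transitive: R is closed under composition.
R is euclidean: any two R-successors of the same world are R-related.
(A) ◇□r → r is the dual of axiom B; it is valid on a frame exactly when R is symmetric. R is symmetric, so valid.
(B) □r → r (axiom T) characterises the reflexive frames. R is reflexive — valid.
(C) □(r → q) → (□r → □q) is axiom K, valid on every Kripke frame — valid.
(D) axiom 5: valid iff R is euclidean. R is euclidean — valid.
(E) the dual of axiom 4: valid iff R is transitive. R is transitive — valid.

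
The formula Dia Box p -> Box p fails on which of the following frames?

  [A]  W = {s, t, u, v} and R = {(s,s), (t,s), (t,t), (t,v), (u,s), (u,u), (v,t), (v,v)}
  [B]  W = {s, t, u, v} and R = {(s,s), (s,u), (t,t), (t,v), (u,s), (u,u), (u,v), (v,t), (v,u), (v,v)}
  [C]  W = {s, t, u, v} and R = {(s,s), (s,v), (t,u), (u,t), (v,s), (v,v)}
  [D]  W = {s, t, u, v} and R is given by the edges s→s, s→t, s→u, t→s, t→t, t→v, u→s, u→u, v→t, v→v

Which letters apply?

The schema Dia Box p -> Box p is the dual of axiom 5; it is valid on a frame iff R is euclidean.
(A) R is not euclidean (t R s and t R t but not s R t), so the schema fails here.
(B) R is not euclidean (u R s and u R v but not s R v), so the schema fails here.
(C) R is not euclidean (t R u and t R u but not u R u), so the schema fails here.
(D) R is not euclidean (s R t and s R u but not t R u), so the schema fails here.

A, B, C, D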